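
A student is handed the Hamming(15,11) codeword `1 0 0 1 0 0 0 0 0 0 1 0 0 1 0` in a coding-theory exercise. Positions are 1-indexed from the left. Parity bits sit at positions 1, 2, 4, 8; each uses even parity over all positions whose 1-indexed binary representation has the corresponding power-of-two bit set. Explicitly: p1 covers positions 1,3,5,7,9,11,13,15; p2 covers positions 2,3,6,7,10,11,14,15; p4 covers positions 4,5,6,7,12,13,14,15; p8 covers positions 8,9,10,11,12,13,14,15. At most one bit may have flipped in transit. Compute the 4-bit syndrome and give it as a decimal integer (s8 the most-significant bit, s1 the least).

s1: b1⊕b3⊕b5⊕b7⊕b9⊕b11⊕b13⊕b15 = 1⊕0⊕0⊕0⊕0⊕1⊕0⊕0 = 0
s2: b2⊕b3⊕b6⊕b7⊕b10⊕b11⊕b14⊕b15 = 0⊕0⊕0⊕0⊕0⊕1⊕1⊕0 = 0
s4: b4⊕b5⊕b6⊕b7⊕b12⊕b13⊕b14⊕b15 = 1⊕0⊕0⊕0⊕0⊕0⊕1⊕0 = 0
s8: b8⊕b9⊕b10⊕b11⊕b12⊕b13⊕b14⊕b15 = 0⊕0⊕0⊕1⊕0⊕0⊕1⊕0 = 0
Syndrome (s8...s1) = 0000 → position 0 (no error).

0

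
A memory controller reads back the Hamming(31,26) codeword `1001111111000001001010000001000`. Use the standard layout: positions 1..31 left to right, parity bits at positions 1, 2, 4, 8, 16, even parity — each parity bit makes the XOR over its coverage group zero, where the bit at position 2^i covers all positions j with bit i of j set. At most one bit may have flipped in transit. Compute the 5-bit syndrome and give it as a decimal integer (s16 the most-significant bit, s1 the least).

s1: b1⊕b3⊕b5⊕b7⊕b9⊕b11⊕b13⊕b15⊕b17⊕b19⊕b21⊕b23⊕b25⊕b27⊕b29⊕b31 = 1⊕0⊕1⊕1⊕1⊕0⊕0⊕0⊕0⊕1⊕1⊕0⊕0⊕0⊕0⊕0 = 0
s2: b2⊕b3⊕b6⊕b7⊕b10⊕b11⊕b14⊕b15⊕b18⊕b19⊕b22⊕b23⊕b26⊕b27⊕b30⊕b31 = 0⊕0⊕1⊕1⊕1⊕0⊕0⊕0⊕0⊕1⊕0⊕0⊕0⊕0⊕0⊕0 = 0
s4: b4⊕b5⊕b6⊕b7⊕b12⊕b13⊕b14⊕b15⊕b20⊕b21⊕b22⊕b23⊕b28⊕b29⊕b30⊕b31 = 1⊕1⊕1⊕1⊕0⊕0⊕0⊕0⊕0⊕1⊕0⊕0⊕1⊕0⊕0⊕0 = 0
s8: b8⊕b9⊕b10⊕b11⊕b12⊕b13⊕b14⊕b15⊕b24⊕b25⊕b26⊕b27⊕b28⊕b29⊕b30⊕b31 = 1⊕1⊕1⊕0⊕0⊕0⊕0⊕0⊕0⊕0⊕0⊕0⊕1⊕0⊕0⊕0 = 0
s16: b16⊕b17⊕b18⊕b19⊕b20⊕b21⊕b22⊕b23⊕b24⊕b25⊕b26⊕b27⊕b28⊕b29⊕b30⊕b31 = 1⊕0⊕0⊕1⊕0⊕1⊕0⊕0⊕0⊕0⊕0⊕0⊕1⊕0⊕0⊕0 = 0
Syndrome (s16...s1) = 00000 → position 0 (no error).

0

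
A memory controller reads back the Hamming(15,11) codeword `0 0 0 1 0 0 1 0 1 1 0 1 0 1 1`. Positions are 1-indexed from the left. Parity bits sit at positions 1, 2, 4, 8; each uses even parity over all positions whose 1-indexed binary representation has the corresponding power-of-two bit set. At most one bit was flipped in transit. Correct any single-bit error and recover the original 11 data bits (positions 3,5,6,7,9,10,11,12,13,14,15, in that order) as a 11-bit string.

00011101111

s1: b1⊕b3⊕b5⊕b7⊕b9⊕b11⊕b13⊕b15 = 0⊕0⊕0⊕1⊕1⊕0⊕0⊕1 = 1
s2: b2⊕b3⊕b6⊕b7⊕b10⊕b11⊕b14⊕b15 = 0⊕0⊕0⊕1⊕1⊕0⊕1⊕1 = 0
s4: b4⊕b5⊕b6⊕b7⊕b12⊕b13⊕b14⊕b15 = 1⊕0⊕0⊕1⊕1⊕0⊕1⊕1 = 1
s8: b8⊕b9⊕b10⊕b11⊕b12⊕b13⊕b14⊕b15 = 0⊕1⊕1⊕0⊕1⊕0⊕1⊕1 = 1
Syndrome (s8...s1) = 1101 → position 13.
Flip bit 13: corrected codeword = 000100101101111
Data bits at positions 3,5,6,7,9,10,11,12,13,14,15: 00011101111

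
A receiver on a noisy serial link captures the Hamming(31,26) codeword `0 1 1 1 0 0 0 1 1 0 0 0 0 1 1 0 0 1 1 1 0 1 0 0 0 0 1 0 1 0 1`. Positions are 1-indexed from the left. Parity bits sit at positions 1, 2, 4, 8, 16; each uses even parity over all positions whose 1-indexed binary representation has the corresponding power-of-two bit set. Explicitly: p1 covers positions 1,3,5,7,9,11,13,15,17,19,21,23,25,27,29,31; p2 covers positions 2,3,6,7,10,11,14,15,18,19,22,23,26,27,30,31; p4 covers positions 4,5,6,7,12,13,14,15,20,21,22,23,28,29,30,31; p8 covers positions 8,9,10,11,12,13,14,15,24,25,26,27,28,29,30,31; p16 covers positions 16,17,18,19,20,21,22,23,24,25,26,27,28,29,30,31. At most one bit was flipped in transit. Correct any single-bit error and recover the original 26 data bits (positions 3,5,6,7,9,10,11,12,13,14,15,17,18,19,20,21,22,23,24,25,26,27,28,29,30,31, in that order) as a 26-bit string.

s1: b1⊕b3⊕b5⊕b7⊕b9⊕b11⊕b13⊕b15⊕b17⊕b19⊕b21⊕b23⊕b25⊕b27⊕b29⊕b31 = 0⊕1⊕0⊕0⊕1⊕0⊕0⊕1⊕0⊕1⊕0⊕0⊕0⊕1⊕1⊕1 = 1
s2: b2⊕b3⊕b6⊕b7⊕b10⊕b11⊕b14⊕b15⊕b18⊕b19⊕b22⊕b23⊕b26⊕b27⊕b30⊕b31 = 1⊕1⊕0⊕0⊕0⊕0⊕1⊕1⊕1⊕1⊕1⊕0⊕0⊕1⊕0⊕1 = 1
s4: b4⊕b5⊕b6⊕b7⊕b12⊕b13⊕b14⊕b15⊕b20⊕b21⊕b22⊕b23⊕b28⊕b29⊕b30⊕b31 = 1⊕0⊕0⊕0⊕0⊕0⊕1⊕1⊕1⊕0⊕1⊕0⊕0⊕1⊕0⊕1 = 1
s8: b8⊕b9⊕b10⊕b11⊕b12⊕b13⊕b14⊕b15⊕b24⊕b25⊕b26⊕b27⊕b28⊕b29⊕b30⊕b31 = 1⊕1⊕0⊕0⊕0⊕0⊕1⊕1⊕0⊕0⊕0⊕1⊕0⊕1⊕0⊕1 = 1
s16: b16⊕b17⊕b18⊕b19⊕b20⊕b21⊕b22⊕b23⊕b24⊕b25⊕b26⊕b27⊕b28⊕b29⊕b30⊕b31 = 0⊕0⊕1⊕1⊕1⊕0⊕1⊕0⊕0⊕0⊕0⊕1⊕0⊕1⊕0⊕1 = 1
Syndrome (s16...s1) = 11111 → position 31.
Flip bit 31: corrected codeword = 0111000110000110011101000010100
Data bits at positions 3,5,6,7,9,10,11,12,13,14,15,17,18,19,20,21,22,23,24,25,26,27,28,29,30,31: 10001000011011101000010100

10001000011011101000010100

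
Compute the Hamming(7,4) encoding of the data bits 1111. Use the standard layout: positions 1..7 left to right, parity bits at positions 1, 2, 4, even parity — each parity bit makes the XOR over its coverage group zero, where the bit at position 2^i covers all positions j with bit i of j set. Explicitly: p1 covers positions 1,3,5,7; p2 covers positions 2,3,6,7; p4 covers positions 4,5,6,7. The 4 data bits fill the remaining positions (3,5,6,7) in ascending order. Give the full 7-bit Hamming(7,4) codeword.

1111111

Place data bits at non-power-of-two positions: b3=1, b5=1, b6=1, b7=1.
p1 = XOR of data positions {3,5,7} = 1⊕1⊕1 = 1
p2 = XOR of data positions {3,6,7} = 1⊕1⊕1 = 1
p4 = XOR of data positions {5,6,7} = 1⊕1⊕1 = 1
Codeword b1..b7 = 1111111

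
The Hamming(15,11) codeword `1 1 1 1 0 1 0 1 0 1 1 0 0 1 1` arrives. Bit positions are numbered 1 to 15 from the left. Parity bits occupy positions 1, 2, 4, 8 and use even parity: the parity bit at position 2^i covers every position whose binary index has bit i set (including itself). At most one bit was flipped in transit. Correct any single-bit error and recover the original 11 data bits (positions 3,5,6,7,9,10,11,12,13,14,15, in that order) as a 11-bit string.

10100010011

s1: b1⊕b3⊕b5⊕b7⊕b9⊕b11⊕b13⊕b15 = 1⊕1⊕0⊕0⊕0⊕1⊕0⊕1 = 0
s2: b2⊕b3⊕b6⊕b7⊕b10⊕b11⊕b14⊕b15 = 1⊕1⊕1⊕0⊕1⊕1⊕1⊕1 = 1
s4: b4⊕b5⊕b6⊕b7⊕b12⊕b13⊕b14⊕b15 = 1⊕0⊕1⊕0⊕0⊕0⊕1⊕1 = 0
s8: b8⊕b9⊕b10⊕b11⊕b12⊕b13⊕b14⊕b15 = 1⊕0⊕1⊕1⊕0⊕0⊕1⊕1 = 1
Syndrome (s8...s1) = 1010 → position 10.
Flip bit 10: corrected codeword = 111101010010011
Data bits at positions 3,5,6,7,9,10,11,12,13,14,15: 10100010011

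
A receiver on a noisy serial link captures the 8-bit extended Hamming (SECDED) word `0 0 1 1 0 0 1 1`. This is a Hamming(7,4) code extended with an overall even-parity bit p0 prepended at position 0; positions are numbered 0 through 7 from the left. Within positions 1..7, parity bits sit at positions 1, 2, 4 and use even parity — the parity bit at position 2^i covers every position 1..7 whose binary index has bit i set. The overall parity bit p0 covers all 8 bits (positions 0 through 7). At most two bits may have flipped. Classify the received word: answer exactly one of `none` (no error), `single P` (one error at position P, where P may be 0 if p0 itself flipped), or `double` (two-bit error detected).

s1: b1⊕b3⊕b5⊕b7 = 0⊕1⊕0⊕1 = 0
s2: b2⊕b3⊕b6⊕b7 = 1⊕1⊕1⊕1 = 0
s4: b4⊕b5⊕b6⊕b7 = 0⊕0⊕1⊕1 = 0
Syndrome (s4...s1) = 000 → position 0 (no error).
Overall parity (XOR of all 8 bits, including p0): 0⊕0⊕1⊕1⊕0⊕0⊕1⊕1 = 0
Overall=0, syndrome position=0 → no error.

none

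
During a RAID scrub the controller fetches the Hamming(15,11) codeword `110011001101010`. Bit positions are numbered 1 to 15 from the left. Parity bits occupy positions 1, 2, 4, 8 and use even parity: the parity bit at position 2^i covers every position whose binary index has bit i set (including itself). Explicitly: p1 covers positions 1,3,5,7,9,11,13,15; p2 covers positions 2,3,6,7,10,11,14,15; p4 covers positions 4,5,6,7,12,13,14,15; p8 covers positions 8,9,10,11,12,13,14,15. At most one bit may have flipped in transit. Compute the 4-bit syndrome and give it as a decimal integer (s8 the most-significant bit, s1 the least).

1

s1: b1⊕b3⊕b5⊕b7⊕b9⊕b11⊕b13⊕b15 = 1⊕0⊕1⊕0⊕1⊕0⊕0⊕0 = 1
s2: b2⊕b3⊕b6⊕b7⊕b10⊕b11⊕b14⊕b15 = 1⊕0⊕1⊕0⊕1⊕0⊕1⊕0 = 0
s4: b4⊕b5⊕b6⊕b7⊕b12⊕b13⊕b14⊕b15 = 0⊕1⊕1⊕0⊕1⊕0⊕1⊕0 = 0
s8: b8⊕b9⊕b10⊕b11⊕b12⊕b13⊕b14⊕b15 = 0⊕1⊕1⊕0⊕1⊕0⊕1⊕0 = 0
Syndrome (s8...s1) = 0001 → position 1.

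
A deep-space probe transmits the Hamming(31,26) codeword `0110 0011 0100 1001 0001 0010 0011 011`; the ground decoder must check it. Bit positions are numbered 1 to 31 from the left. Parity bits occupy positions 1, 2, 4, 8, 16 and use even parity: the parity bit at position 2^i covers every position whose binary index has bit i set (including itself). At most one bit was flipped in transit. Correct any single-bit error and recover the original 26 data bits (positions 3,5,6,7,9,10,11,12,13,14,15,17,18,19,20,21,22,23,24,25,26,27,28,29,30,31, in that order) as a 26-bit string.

s1: b1⊕b3⊕b5⊕b7⊕b9⊕b11⊕b13⊕b15⊕b17⊕b19⊕b21⊕b23⊕b25⊕b27⊕b29⊕b31 = 0⊕1⊕0⊕1⊕0⊕0⊕1⊕0⊕0⊕0⊕0⊕1⊕0⊕1⊕0⊕1 = 0
s2: b2⊕b3⊕b6⊕b7⊕b10⊕b11⊕b14⊕b15⊕b18⊕b19⊕b22⊕b23⊕b26⊕b27⊕b30⊕b31 = 1⊕1⊕0⊕1⊕1⊕0⊕0⊕0⊕0⊕0⊕0⊕1⊕0⊕1⊕1⊕1 = 0
s4: b4⊕b5⊕b6⊕b7⊕b12⊕b13⊕b14⊕b15⊕b20⊕b21⊕b22⊕b23⊕b28⊕b29⊕b30⊕b31 = 0⊕0⊕0⊕1⊕0⊕1⊕0⊕0⊕1⊕0⊕0⊕1⊕1⊕0⊕1⊕1 = 1
s8: b8⊕b9⊕b10⊕b11⊕b12⊕b13⊕b14⊕b15⊕b24⊕b25⊕b26⊕b27⊕b28⊕b29⊕b30⊕b31 = 1⊕0⊕1⊕0⊕0⊕1⊕0⊕0⊕0⊕0⊕0⊕1⊕1⊕0⊕1⊕1 = 1
s16: b16⊕b17⊕b18⊕b19⊕b20⊕b21⊕b22⊕b23⊕b24⊕b25⊕b26⊕b27⊕b28⊕b29⊕b30⊕b31 = 1⊕0⊕0⊕0⊕1⊕0⊕0⊕1⊕0⊕0⊕0⊕1⊕1⊕0⊕1⊕1 = 1
Syndrome (s16...s1) = 11100 → position 28.
Flip bit 28: corrected codeword = 0110001101001001000100100010011
Data bits at positions 3,5,6,7,9,10,11,12,13,14,15,17,18,19,20,21,22,23,24,25,26,27,28,29,30,31: 10010100100000100100010011

10010100100000100100010011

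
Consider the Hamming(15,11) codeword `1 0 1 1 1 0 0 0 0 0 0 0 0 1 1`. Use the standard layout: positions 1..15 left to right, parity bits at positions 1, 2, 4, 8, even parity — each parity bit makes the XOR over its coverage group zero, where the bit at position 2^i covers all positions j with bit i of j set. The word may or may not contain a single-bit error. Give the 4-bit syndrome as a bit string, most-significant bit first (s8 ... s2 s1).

0010

s1: b1⊕b3⊕b5⊕b7⊕b9⊕b11⊕b13⊕b15 = 1⊕1⊕1⊕0⊕0⊕0⊕0⊕1 = 0
s2: b2⊕b3⊕b6⊕b7⊕b10⊕b11⊕b14⊕b15 = 0⊕1⊕0⊕0⊕0⊕0⊕1⊕1 = 1
s4: b4⊕b5⊕b6⊕b7⊕b12⊕b13⊕b14⊕b15 = 1⊕1⊕0⊕0⊕0⊕0⊕1⊕1 = 0
s8: b8⊕b9⊕b10⊕b11⊕b12⊕b13⊕b14⊕b15 = 0⊕0⊕0⊕0⊕0⊕0⊕1⊕1 = 0
Syndrome (s8...s1) = 0010 → position 2.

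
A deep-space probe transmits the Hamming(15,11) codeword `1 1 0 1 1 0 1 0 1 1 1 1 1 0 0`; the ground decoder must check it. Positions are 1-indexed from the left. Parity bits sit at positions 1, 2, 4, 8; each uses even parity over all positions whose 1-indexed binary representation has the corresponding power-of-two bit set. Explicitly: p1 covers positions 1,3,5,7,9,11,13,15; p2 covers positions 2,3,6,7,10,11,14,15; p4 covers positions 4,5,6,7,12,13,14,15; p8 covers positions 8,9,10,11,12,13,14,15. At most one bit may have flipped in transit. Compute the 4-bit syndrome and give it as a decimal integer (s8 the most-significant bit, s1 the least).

s1: b1⊕b3⊕b5⊕b7⊕b9⊕b11⊕b13⊕b15 = 1⊕0⊕1⊕1⊕1⊕1⊕1⊕0 = 0
s2: b2⊕b3⊕b6⊕b7⊕b10⊕b11⊕b14⊕b15 = 1⊕0⊕0⊕1⊕1⊕1⊕0⊕0 = 0
s4: b4⊕b5⊕b6⊕b7⊕b12⊕b13⊕b14⊕b15 = 1⊕1⊕0⊕1⊕1⊕1⊕0⊕0 = 1
s8: b8⊕b9⊕b10⊕b11⊕b12⊕b13⊕b14⊕b15 = 0⊕1⊕1⊕1⊕1⊕1⊕0⊕0 = 1
Syndrome (s8...s1) = 1100 → position 12.

12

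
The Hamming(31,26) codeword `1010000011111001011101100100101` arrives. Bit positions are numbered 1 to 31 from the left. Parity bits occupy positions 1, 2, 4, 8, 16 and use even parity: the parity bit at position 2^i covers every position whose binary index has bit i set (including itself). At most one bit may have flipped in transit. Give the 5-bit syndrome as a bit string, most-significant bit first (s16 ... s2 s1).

10111

s1: b1⊕b3⊕b5⊕b7⊕b9⊕b11⊕b13⊕b15⊕b17⊕b19⊕b21⊕b23⊕b25⊕b27⊕b29⊕b31 = 1⊕1⊕0⊕0⊕1⊕1⊕1⊕0⊕0⊕1⊕0⊕1⊕0⊕0⊕1⊕1 = 1
s2: b2⊕b3⊕b6⊕b7⊕b10⊕b11⊕b14⊕b15⊕b18⊕b19⊕b22⊕b23⊕b26⊕b27⊕b30⊕b31 = 0⊕1⊕0⊕0⊕1⊕1⊕0⊕0⊕1⊕1⊕1⊕1⊕1⊕0⊕0⊕1 = 1
s4: b4⊕b5⊕b6⊕b7⊕b12⊕b13⊕b14⊕b15⊕b20⊕b21⊕b22⊕b23⊕b28⊕b29⊕b30⊕b31 = 0⊕0⊕0⊕0⊕1⊕1⊕0⊕0⊕1⊕0⊕1⊕1⊕0⊕1⊕0⊕1 = 1
s8: b8⊕b9⊕b10⊕b11⊕b12⊕b13⊕b14⊕b15⊕b24⊕b25⊕b26⊕b27⊕b28⊕b29⊕b30⊕b31 = 0⊕1⊕1⊕1⊕1⊕1⊕0⊕0⊕0⊕0⊕1⊕0⊕0⊕1⊕0⊕1 = 0
s16: b16⊕b17⊕b18⊕b19⊕b20⊕b21⊕b22⊕b23⊕b24⊕b25⊕b26⊕b27⊕b28⊕b29⊕b30⊕b31 = 1⊕0⊕1⊕1⊕1⊕0⊕1⊕1⊕0⊕0⊕1⊕0⊕0⊕1⊕0⊕1 = 1
Syndrome (s16...s1) = 10111 → position 23.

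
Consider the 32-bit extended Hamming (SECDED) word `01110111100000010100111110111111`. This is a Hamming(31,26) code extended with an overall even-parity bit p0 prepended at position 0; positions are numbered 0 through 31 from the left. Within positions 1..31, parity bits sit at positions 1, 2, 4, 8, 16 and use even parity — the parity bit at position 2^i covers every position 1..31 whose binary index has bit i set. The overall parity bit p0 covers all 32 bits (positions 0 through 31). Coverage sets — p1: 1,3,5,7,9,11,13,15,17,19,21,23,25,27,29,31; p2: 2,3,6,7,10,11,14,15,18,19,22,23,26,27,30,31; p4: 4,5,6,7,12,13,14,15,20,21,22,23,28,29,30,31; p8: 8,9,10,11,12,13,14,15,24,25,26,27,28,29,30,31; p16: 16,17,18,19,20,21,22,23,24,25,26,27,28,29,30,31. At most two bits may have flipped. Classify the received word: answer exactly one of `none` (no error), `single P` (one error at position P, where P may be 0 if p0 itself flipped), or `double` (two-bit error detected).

double

s1: b1⊕b3⊕b5⊕b7⊕b9⊕b11⊕b13⊕b15⊕b17⊕b19⊕b21⊕b23⊕b25⊕b27⊕b29⊕b31 = 1⊕1⊕1⊕1⊕0⊕0⊕0⊕1⊕1⊕0⊕1⊕1⊕0⊕1⊕1⊕1 = 1
s2: b2⊕b3⊕b6⊕b7⊕b10⊕b11⊕b14⊕b15⊕b18⊕b19⊕b22⊕b23⊕b26⊕b27⊕b30⊕b31 = 1⊕1⊕1⊕1⊕0⊕0⊕0⊕1⊕0⊕0⊕1⊕1⊕1⊕1⊕1⊕1 = 1
s4: b4⊕b5⊕b6⊕b7⊕b12⊕b13⊕b14⊕b15⊕b20⊕b21⊕b22⊕b23⊕b28⊕b29⊕b30⊕b31 = 0⊕1⊕1⊕1⊕0⊕0⊕0⊕1⊕1⊕1⊕1⊕1⊕1⊕1⊕1⊕1 = 0
s8: b8⊕b9⊕b10⊕b11⊕b12⊕b13⊕b14⊕b15⊕b24⊕b25⊕b26⊕b27⊕b28⊕b29⊕b30⊕b31 = 1⊕0⊕0⊕0⊕0⊕0⊕0⊕1⊕1⊕0⊕1⊕1⊕1⊕1⊕1⊕1 = 1
s16: b16⊕b17⊕b18⊕b19⊕b20⊕b21⊕b22⊕b23⊕b24⊕b25⊕b26⊕b27⊕b28⊕b29⊕b30⊕b31 = 0⊕1⊕0⊕0⊕1⊕1⊕1⊕1⊕1⊕0⊕1⊕1⊕1⊕1⊕1⊕1 = 0
Syndrome (s16...s1) = 01011 → position 11.
Overall parity (XOR of all 32 bits, including p0): 0⊕1⊕1⊕1⊕0⊕1⊕1⊕1⊕1⊕0⊕0⊕0⊕0⊕0⊕0⊕1⊕0⊕1⊕0⊕0⊕1⊕1⊕1⊕1⊕1⊕0⊕1⊕1⊕1⊕1⊕1⊕1 = 0
Overall=0, syndrome position=11 → double-bit error detected (uncorrectable).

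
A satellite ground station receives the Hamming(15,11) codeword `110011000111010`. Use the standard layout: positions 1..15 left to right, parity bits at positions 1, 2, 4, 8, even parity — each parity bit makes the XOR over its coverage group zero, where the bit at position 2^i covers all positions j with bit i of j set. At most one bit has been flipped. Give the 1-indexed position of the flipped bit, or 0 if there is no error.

3

s1: b1⊕b3⊕b5⊕b7⊕b9⊕b11⊕b13⊕b15 = 1⊕0⊕1⊕0⊕0⊕1⊕0⊕0 = 1
s2: b2⊕b3⊕b6⊕b7⊕b10⊕b11⊕b14⊕b15 = 1⊕0⊕1⊕0⊕1⊕1⊕1⊕0 = 1
s4: b4⊕b5⊕b6⊕b7⊕b12⊕b13⊕b14⊕b15 = 0⊕1⊕1⊕0⊕1⊕0⊕1⊕0 = 0
s8: b8⊕b9⊕b10⊕b11⊕b12⊕b13⊕b14⊕b15 = 0⊕0⊕1⊕1⊕1⊕0⊕1⊕0 = 0
Syndrome (s8...s1) = 0011 → position 3.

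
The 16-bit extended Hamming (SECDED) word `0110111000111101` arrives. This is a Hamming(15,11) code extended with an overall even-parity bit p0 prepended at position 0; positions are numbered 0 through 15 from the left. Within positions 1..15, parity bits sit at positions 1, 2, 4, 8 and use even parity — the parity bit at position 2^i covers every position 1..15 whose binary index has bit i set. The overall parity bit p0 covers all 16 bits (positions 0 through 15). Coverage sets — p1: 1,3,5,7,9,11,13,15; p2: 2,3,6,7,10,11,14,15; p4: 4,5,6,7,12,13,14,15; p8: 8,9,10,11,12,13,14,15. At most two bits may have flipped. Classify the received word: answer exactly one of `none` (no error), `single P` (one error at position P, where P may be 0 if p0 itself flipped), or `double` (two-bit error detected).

double

s1: b1⊕b3⊕b5⊕b7⊕b9⊕b11⊕b13⊕b15 = 1⊕0⊕1⊕0⊕0⊕1⊕1⊕1 = 1
s2: b2⊕b3⊕b6⊕b7⊕b10⊕b11⊕b14⊕b15 = 1⊕0⊕1⊕0⊕1⊕1⊕0⊕1 = 1
s4: b4⊕b5⊕b6⊕b7⊕b12⊕b13⊕b14⊕b15 = 1⊕1⊕1⊕0⊕1⊕1⊕0⊕1 = 0
s8: b8⊕b9⊕b10⊕b11⊕b12⊕b13⊕b14⊕b15 = 0⊕0⊕1⊕1⊕1⊕1⊕0⊕1 = 1
Syndrome (s8...s1) = 1011 → position 11.
Overall parity (XOR of all 16 bits, including p0): 0⊕1⊕1⊕0⊕1⊕1⊕1⊕0⊕0⊕0⊕1⊕1⊕1⊕1⊕0⊕1 = 0
Overall=0, syndrome position=11 → double-bit error detected (uncorrectable).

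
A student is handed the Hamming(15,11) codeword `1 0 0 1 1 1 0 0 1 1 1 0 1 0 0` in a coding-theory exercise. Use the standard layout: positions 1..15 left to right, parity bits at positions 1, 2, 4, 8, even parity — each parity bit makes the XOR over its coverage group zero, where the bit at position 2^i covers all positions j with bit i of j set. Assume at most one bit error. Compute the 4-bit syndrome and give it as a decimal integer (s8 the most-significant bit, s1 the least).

s1: b1⊕b3⊕b5⊕b7⊕b9⊕b11⊕b13⊕b15 = 1⊕0⊕1⊕0⊕1⊕1⊕1⊕0 = 1
s2: b2⊕b3⊕b6⊕b7⊕b10⊕b11⊕b14⊕b15 = 0⊕0⊕1⊕0⊕1⊕1⊕0⊕0 = 1
s4: b4⊕b5⊕b6⊕b7⊕b12⊕b13⊕b14⊕b15 = 1⊕1⊕1⊕0⊕0⊕1⊕0⊕0 = 0
s8: b8⊕b9⊕b10⊕b11⊕b12⊕b13⊕b14⊕b15 = 0⊕1⊕1⊕1⊕0⊕1⊕0⊕0 = 0
Syndrome (s8...s1) = 0011 → position 3.

3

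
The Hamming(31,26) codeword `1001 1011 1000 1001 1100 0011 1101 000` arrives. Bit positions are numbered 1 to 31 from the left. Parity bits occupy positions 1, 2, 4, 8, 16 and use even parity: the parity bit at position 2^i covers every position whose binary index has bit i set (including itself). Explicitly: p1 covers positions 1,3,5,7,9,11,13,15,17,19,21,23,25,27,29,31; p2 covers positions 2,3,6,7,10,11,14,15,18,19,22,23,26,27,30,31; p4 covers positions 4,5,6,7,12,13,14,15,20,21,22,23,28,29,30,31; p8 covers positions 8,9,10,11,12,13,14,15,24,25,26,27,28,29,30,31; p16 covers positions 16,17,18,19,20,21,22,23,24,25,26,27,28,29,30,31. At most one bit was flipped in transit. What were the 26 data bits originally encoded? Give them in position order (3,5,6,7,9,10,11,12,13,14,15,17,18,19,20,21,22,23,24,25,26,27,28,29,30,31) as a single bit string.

01011000100110000111101000

s1: b1⊕b3⊕b5⊕b7⊕b9⊕b11⊕b13⊕b15⊕b17⊕b19⊕b21⊕b23⊕b25⊕b27⊕b29⊕b31 = 1⊕0⊕1⊕1⊕1⊕0⊕1⊕0⊕1⊕0⊕0⊕1⊕1⊕0⊕0⊕0 = 0
s2: b2⊕b3⊕b6⊕b7⊕b10⊕b11⊕b14⊕b15⊕b18⊕b19⊕b22⊕b23⊕b26⊕b27⊕b30⊕b31 = 0⊕0⊕0⊕1⊕0⊕0⊕0⊕0⊕1⊕0⊕0⊕1⊕1⊕0⊕0⊕0 = 0
s4: b4⊕b5⊕b6⊕b7⊕b12⊕b13⊕b14⊕b15⊕b20⊕b21⊕b22⊕b23⊕b28⊕b29⊕b30⊕b31 = 1⊕1⊕0⊕1⊕0⊕1⊕0⊕0⊕0⊕0⊕0⊕1⊕1⊕0⊕0⊕0 = 0
s8: b8⊕b9⊕b10⊕b11⊕b12⊕b13⊕b14⊕b15⊕b24⊕b25⊕b26⊕b27⊕b28⊕b29⊕b30⊕b31 = 1⊕1⊕0⊕0⊕0⊕1⊕0⊕0⊕1⊕1⊕1⊕0⊕1⊕0⊕0⊕0 = 1
s16: b16⊕b17⊕b18⊕b19⊕b20⊕b21⊕b22⊕b23⊕b24⊕b25⊕b26⊕b27⊕b28⊕b29⊕b30⊕b31 = 1⊕1⊕1⊕0⊕0⊕0⊕0⊕1⊕1⊕1⊕1⊕0⊕1⊕0⊕0⊕0 = 0
Syndrome (s16...s1) = 01000 → position 8.
Flip bit 8: corrected codeword = 1001101010001001110000111101000
Data bits at positions 3,5,6,7,9,10,11,12,13,14,15,17,18,19,20,21,22,23,24,25,26,27,28,29,30,31: 01011000100110000111101000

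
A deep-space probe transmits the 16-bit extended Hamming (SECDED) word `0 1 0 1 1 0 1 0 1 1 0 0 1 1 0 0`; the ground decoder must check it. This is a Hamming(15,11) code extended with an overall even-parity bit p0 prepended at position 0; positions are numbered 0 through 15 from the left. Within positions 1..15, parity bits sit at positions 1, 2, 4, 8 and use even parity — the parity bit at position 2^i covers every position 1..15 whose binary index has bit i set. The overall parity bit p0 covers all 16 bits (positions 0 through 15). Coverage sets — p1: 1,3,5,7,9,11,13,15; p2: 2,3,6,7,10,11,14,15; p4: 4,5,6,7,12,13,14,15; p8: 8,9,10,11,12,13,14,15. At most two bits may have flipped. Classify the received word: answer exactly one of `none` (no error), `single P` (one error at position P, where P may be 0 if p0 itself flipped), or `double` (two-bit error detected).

none

s1: b1⊕b3⊕b5⊕b7⊕b9⊕b11⊕b13⊕b15 = 1⊕1⊕0⊕0⊕1⊕0⊕1⊕0 = 0
s2: b2⊕b3⊕b6⊕b7⊕b10⊕b11⊕b14⊕b15 = 0⊕1⊕1⊕0⊕0⊕0⊕0⊕0 = 0
s4: b4⊕b5⊕b6⊕b7⊕b12⊕b13⊕b14⊕b15 = 1⊕0⊕1⊕0⊕1⊕1⊕0⊕0 = 0
s8: b8⊕b9⊕b10⊕b11⊕b12⊕b13⊕b14⊕b15 = 1⊕1⊕0⊕0⊕1⊕1⊕0⊕0 = 0
Syndrome (s8...s1) = 0000 → position 0 (no error).
Overall parity (XOR of all 16 bits, including p0): 0⊕1⊕0⊕1⊕1⊕0⊕1⊕0⊕1⊕1⊕0⊕0⊕1⊕1⊕0⊕0 = 0
Overall=0, syndrome position=0 → no error.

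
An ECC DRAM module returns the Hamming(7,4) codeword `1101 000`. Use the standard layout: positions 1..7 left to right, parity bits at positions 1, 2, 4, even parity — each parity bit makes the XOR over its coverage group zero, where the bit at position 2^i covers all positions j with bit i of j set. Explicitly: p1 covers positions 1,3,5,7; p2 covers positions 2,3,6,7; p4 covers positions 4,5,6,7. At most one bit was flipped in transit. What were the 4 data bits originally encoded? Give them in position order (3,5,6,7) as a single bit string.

s1: b1⊕b3⊕b5⊕b7 = 1⊕0⊕0⊕0 = 1
s2: b2⊕b3⊕b6⊕b7 = 1⊕0⊕0⊕0 = 1
s4: b4⊕b5⊕b6⊕b7 = 1⊕0⊕0⊕0 = 1
Syndrome (s4...s1) = 111 → position 7.
Flip bit 7: corrected codeword = 1101001
Data bits at positions 3,5,6,7: 0001

0001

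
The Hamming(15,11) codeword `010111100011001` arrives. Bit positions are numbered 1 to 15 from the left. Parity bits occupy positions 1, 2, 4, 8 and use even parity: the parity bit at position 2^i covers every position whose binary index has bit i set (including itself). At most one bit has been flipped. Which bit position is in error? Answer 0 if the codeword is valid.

s1: b1⊕b3⊕b5⊕b7⊕b9⊕b11⊕b13⊕b15 = 0⊕0⊕1⊕1⊕0⊕1⊕0⊕1 = 0
s2: b2⊕b3⊕b6⊕b7⊕b10⊕b11⊕b14⊕b15 = 1⊕0⊕1⊕1⊕0⊕1⊕0⊕1 = 1
s4: b4⊕b5⊕b6⊕b7⊕b12⊕b13⊕b14⊕b15 = 1⊕1⊕1⊕1⊕1⊕0⊕0⊕1 = 0
s8: b8⊕b9⊕b10⊕b11⊕b12⊕b13⊕b14⊕b15 = 0⊕0⊕0⊕1⊕1⊕0⊕0⊕1 = 1
Syndrome (s8...s1) = 1010 → position 10.

10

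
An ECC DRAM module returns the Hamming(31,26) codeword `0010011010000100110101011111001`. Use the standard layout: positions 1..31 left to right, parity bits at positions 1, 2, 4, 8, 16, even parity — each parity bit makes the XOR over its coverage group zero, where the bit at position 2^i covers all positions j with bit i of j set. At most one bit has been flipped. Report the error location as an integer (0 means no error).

s1: b1⊕b3⊕b5⊕b7⊕b9⊕b11⊕b13⊕b15⊕b17⊕b19⊕b21⊕b23⊕b25⊕b27⊕b29⊕b31 = 0⊕1⊕0⊕1⊕1⊕0⊕0⊕0⊕1⊕0⊕0⊕0⊕1⊕1⊕0⊕1 = 1
s2: b2⊕b3⊕b6⊕b7⊕b10⊕b11⊕b14⊕b15⊕b18⊕b19⊕b22⊕b23⊕b26⊕b27⊕b30⊕b31 = 0⊕1⊕1⊕1⊕0⊕0⊕1⊕0⊕1⊕0⊕1⊕0⊕1⊕1⊕0⊕1 = 1
s4: b4⊕b5⊕b6⊕b7⊕b12⊕b13⊕b14⊕b15⊕b20⊕b21⊕b22⊕b23⊕b28⊕b29⊕b30⊕b31 = 0⊕0⊕1⊕1⊕0⊕0⊕1⊕0⊕1⊕0⊕1⊕0⊕1⊕0⊕0⊕1 = 1
s8: b8⊕b9⊕b10⊕b11⊕b12⊕b13⊕b14⊕b15⊕b24⊕b25⊕b26⊕b27⊕b28⊕b29⊕b30⊕b31 = 0⊕1⊕0⊕0⊕0⊕0⊕1⊕0⊕1⊕1⊕1⊕1⊕1⊕0⊕0⊕1 = 0
s16: b16⊕b17⊕b18⊕b19⊕b20⊕b21⊕b22⊕b23⊕b24⊕b25⊕b26⊕b27⊕b28⊕b29⊕b30⊕b31 = 0⊕1⊕1⊕0⊕1⊕0⊕1⊕0⊕1⊕1⊕1⊕1⊕1⊕0⊕0⊕1 = 0
Syndrome (s16...s1) = 00111 → position 7.

7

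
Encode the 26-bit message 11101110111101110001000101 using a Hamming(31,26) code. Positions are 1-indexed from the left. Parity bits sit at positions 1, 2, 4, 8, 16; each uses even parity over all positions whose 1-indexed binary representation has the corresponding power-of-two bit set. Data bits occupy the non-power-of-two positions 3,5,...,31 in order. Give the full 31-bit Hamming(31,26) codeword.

Place data bits at non-power-of-two positions: b3=1, b5=1, b6=1, b7=0, b9=1, b10=1, b11=1, b12=0, b13=1, b14=1, b15=1, b17=1, b18=0, b19=1, b20=1, b21=1, b22=0, b23=0, b24=0, b25=1, b26=0, b27=0, b28=0, b29=1, b30=0, b31=1.
p1 = XOR of data positions {3,5,7,9,11,13,15,17,19,21,23,25,27,29,31} = 1⊕1⊕0⊕1⊕1⊕1⊕1⊕1⊕1⊕1⊕0⊕1⊕0⊕1⊕1 = 0
p2 = XOR of data positions {3,6,7,10,11,14,15,18,19,22,23,26,27,30,31} = 1⊕1⊕0⊕1⊕1⊕1⊕1⊕0⊕1⊕0⊕0⊕0⊕0⊕0⊕1 = 0
p4 = XOR of data positions {5,6,7,12,13,14,15,20,21,22,23,28,29,30,31} = 1⊕1⊕0⊕0⊕1⊕1⊕1⊕1⊕1⊕0⊕0⊕0⊕1⊕0⊕1 = 1
p8 = XOR of data positions {9,10,11,12,13,14,15,24,25,26,27,28,29,30,31} = 1⊕1⊕1⊕0⊕1⊕1⊕1⊕0⊕1⊕0⊕0⊕0⊕1⊕0⊕1 = 1
p16 = XOR of data positions {17,18,19,20,21,22,23,24,25,26,27,28,29,30,31} = 1⊕0⊕1⊕1⊕1⊕0⊕0⊕0⊕1⊕0⊕0⊕0⊕1⊕0⊕1 = 1
Codeword b1..b31 = 0011110111101111101110001000101

0011110111101111101110001000101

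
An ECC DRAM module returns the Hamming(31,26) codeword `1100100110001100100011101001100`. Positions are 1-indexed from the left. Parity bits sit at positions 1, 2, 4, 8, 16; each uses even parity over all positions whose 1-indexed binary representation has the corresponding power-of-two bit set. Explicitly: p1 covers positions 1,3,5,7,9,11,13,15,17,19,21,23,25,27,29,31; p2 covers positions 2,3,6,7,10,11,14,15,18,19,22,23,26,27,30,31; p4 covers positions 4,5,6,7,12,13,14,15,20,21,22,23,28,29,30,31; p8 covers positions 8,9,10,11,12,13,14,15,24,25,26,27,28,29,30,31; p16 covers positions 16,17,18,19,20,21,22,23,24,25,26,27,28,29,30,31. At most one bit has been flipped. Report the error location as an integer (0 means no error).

25

s1: b1⊕b3⊕b5⊕b7⊕b9⊕b11⊕b13⊕b15⊕b17⊕b19⊕b21⊕b23⊕b25⊕b27⊕b29⊕b31 = 1⊕0⊕1⊕0⊕1⊕0⊕1⊕0⊕1⊕0⊕1⊕1⊕1⊕0⊕1⊕0 = 1
s2: b2⊕b3⊕b6⊕b7⊕b10⊕b11⊕b14⊕b15⊕b18⊕b19⊕b22⊕b23⊕b26⊕b27⊕b30⊕b31 = 1⊕0⊕0⊕0⊕0⊕0⊕1⊕0⊕0⊕0⊕1⊕1⊕0⊕0⊕0⊕0 = 0
s4: b4⊕b5⊕b6⊕b7⊕b12⊕b13⊕b14⊕b15⊕b20⊕b21⊕b22⊕b23⊕b28⊕b29⊕b30⊕b31 = 0⊕1⊕0⊕0⊕0⊕1⊕1⊕0⊕0⊕1⊕1⊕1⊕1⊕1⊕0⊕0 = 0
s8: b8⊕b9⊕b10⊕b11⊕b12⊕b13⊕b14⊕b15⊕b24⊕b25⊕b26⊕b27⊕b28⊕b29⊕b30⊕b31 = 1⊕1⊕0⊕0⊕0⊕1⊕1⊕0⊕0⊕1⊕0⊕0⊕1⊕1⊕0⊕0 = 1
s16: b16⊕b17⊕b18⊕b19⊕b20⊕b21⊕b22⊕b23⊕b24⊕b25⊕b26⊕b27⊕b28⊕b29⊕b30⊕b31 = 0⊕1⊕0⊕0⊕0⊕1⊕1⊕1⊕0⊕1⊕0⊕0⊕1⊕1⊕0⊕0 = 1
Syndrome (s16...s1) = 11001 → position 25.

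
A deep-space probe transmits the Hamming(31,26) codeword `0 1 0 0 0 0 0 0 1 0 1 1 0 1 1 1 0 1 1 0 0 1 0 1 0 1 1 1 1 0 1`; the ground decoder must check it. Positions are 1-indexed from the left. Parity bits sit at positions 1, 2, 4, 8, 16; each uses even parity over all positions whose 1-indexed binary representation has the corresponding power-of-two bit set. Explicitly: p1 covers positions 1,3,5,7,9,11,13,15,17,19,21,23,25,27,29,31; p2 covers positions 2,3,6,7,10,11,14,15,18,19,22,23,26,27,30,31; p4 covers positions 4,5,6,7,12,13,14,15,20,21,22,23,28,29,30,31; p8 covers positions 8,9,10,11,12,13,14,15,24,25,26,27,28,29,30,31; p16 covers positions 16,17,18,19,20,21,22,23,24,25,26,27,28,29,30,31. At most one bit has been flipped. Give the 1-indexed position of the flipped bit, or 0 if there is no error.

13

s1: b1⊕b3⊕b5⊕b7⊕b9⊕b11⊕b13⊕b15⊕b17⊕b19⊕b21⊕b23⊕b25⊕b27⊕b29⊕b31 = 0⊕0⊕0⊕0⊕1⊕1⊕0⊕1⊕0⊕1⊕0⊕0⊕0⊕1⊕1⊕1 = 1
s2: b2⊕b3⊕b6⊕b7⊕b10⊕b11⊕b14⊕b15⊕b18⊕b19⊕b22⊕b23⊕b26⊕b27⊕b30⊕b31 = 1⊕0⊕0⊕0⊕0⊕1⊕1⊕1⊕1⊕1⊕1⊕0⊕1⊕1⊕0⊕1 = 0
s4: b4⊕b5⊕b6⊕b7⊕b12⊕b13⊕b14⊕b15⊕b20⊕b21⊕b22⊕b23⊕b28⊕b29⊕b30⊕b31 = 0⊕0⊕0⊕0⊕1⊕0⊕1⊕1⊕0⊕0⊕1⊕0⊕1⊕1⊕0⊕1 = 1
s8: b8⊕b9⊕b10⊕b11⊕b12⊕b13⊕b14⊕b15⊕b24⊕b25⊕b26⊕b27⊕b28⊕b29⊕b30⊕b31 = 0⊕1⊕0⊕1⊕1⊕0⊕1⊕1⊕1⊕0⊕1⊕1⊕1⊕1⊕0⊕1 = 1
s16: b16⊕b17⊕b18⊕b19⊕b20⊕b21⊕b22⊕b23⊕b24⊕b25⊕b26⊕b27⊕b28⊕b29⊕b30⊕b31 = 1⊕0⊕1⊕1⊕0⊕0⊕1⊕0⊕1⊕0⊕1⊕1⊕1⊕1⊕0⊕1 = 0
Syndrome (s16...s1) = 01101 → position 13.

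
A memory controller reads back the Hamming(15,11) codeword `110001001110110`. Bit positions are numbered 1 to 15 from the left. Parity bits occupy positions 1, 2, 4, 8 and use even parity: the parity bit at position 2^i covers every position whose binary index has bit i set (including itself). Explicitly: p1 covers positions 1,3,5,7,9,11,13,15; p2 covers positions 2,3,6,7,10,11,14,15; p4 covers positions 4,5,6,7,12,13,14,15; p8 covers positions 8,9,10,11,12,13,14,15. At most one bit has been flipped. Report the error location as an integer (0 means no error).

s1: b1⊕b3⊕b5⊕b7⊕b9⊕b11⊕b13⊕b15 = 1⊕0⊕0⊕0⊕1⊕1⊕1⊕0 = 0
s2: b2⊕b3⊕b6⊕b7⊕b10⊕b11⊕b14⊕b15 = 1⊕0⊕1⊕0⊕1⊕1⊕1⊕0 = 1
s4: b4⊕b5⊕b6⊕b7⊕b12⊕b13⊕b14⊕b15 = 0⊕0⊕1⊕0⊕0⊕1⊕1⊕0 = 1
s8: b8⊕b9⊕b10⊕b11⊕b12⊕b13⊕b14⊕b15 = 0⊕1⊕1⊕1⊕0⊕1⊕1⊕0 = 1
Syndrome (s8...s1) = 1110 → position 14.

14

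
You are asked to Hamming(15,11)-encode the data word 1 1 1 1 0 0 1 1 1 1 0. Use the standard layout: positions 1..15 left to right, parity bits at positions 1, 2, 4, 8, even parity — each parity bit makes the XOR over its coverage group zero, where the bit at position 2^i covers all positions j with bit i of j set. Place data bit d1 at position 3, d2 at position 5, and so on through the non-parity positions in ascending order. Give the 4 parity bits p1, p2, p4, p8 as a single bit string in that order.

1100

Place data bits at non-power-of-two positions: b3=1, b5=1, b6=1, b7=1, b9=0, b10=0, b11=1, b12=1, b13=1, b14=1, b15=0.
p1 = XOR of data positions {3,5,7,9,11,13,15} = 1⊕1⊕1⊕0⊕1⊕1⊕0 = 1
p2 = XOR of data positions {3,6,7,10,11,14,15} = 1⊕1⊕1⊕0⊕1⊕1⊕0 = 1
p4 = XOR of data positions {5,6,7,12,13,14,15} = 1⊕1⊕1⊕1⊕1⊕1⊕0 = 0
p8 = XOR of data positions {9,10,11,12,13,14,15} = 0⊕0⊕1⊕1⊕1⊕1⊕0 = 0
Parity bits p1,p2,p4,p8 = 1100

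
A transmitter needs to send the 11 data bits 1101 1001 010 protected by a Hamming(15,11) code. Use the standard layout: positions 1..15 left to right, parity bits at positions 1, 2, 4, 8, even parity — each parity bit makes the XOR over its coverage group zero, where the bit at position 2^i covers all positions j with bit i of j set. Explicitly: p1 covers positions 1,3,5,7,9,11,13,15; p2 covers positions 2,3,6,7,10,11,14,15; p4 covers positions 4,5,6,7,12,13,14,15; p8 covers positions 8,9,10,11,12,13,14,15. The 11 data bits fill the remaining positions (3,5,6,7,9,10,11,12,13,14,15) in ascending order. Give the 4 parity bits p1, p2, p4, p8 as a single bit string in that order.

0101

Place data bits at non-power-of-two positions: b3=1, b5=1, b6=0, b7=1, b9=1, b10=0, b11=0, b12=1, b13=0, b14=1, b15=0.
p1 = XOR of data positions {3,5,7,9,11,13,15} = 1⊕1⊕1⊕1⊕0⊕0⊕0 = 0
p2 = XOR of data positions {3,6,7,10,11,14,15} = 1⊕0⊕1⊕0⊕0⊕1⊕0 = 1
p4 = XOR of data positions {5,6,7,12,13,14,15} = 1⊕0⊕1⊕1⊕0⊕1⊕0 = 0
p8 = XOR of data positions {9,10,11,12,13,14,15} = 1⊕0⊕0⊕1⊕0⊕1⊕0 = 1
Parity bits p1,p2,p4,p8 = 0101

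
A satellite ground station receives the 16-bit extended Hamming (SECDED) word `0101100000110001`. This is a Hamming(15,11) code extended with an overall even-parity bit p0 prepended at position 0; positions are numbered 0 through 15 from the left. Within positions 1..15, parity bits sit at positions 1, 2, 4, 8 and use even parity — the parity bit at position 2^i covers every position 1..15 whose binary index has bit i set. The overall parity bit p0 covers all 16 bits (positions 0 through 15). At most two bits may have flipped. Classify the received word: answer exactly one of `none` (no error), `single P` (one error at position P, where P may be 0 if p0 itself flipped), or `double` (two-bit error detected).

s1: b1⊕b3⊕b5⊕b7⊕b9⊕b11⊕b13⊕b15 = 1⊕1⊕0⊕0⊕0⊕1⊕0⊕1 = 0
s2: b2⊕b3⊕b6⊕b7⊕b10⊕b11⊕b14⊕b15 = 0⊕1⊕0⊕0⊕1⊕1⊕0⊕1 = 0
s4: b4⊕b5⊕b6⊕b7⊕b12⊕b13⊕b14⊕b15 = 1⊕0⊕0⊕0⊕0⊕0⊕0⊕1 = 0
s8: b8⊕b9⊕b10⊕b11⊕b12⊕b13⊕b14⊕b15 = 0⊕0⊕1⊕1⊕0⊕0⊕0⊕1 = 1
Syndrome (s8...s1) = 1000 → position 8.
Overall parity (XOR of all 16 bits, including p0): 0⊕1⊕0⊕1⊕1⊕0⊕0⊕0⊕0⊕0⊕1⊕1⊕0⊕0⊕0⊕1 = 0
Overall=0, syndrome position=8 → double-bit error detected (uncorrectable).

double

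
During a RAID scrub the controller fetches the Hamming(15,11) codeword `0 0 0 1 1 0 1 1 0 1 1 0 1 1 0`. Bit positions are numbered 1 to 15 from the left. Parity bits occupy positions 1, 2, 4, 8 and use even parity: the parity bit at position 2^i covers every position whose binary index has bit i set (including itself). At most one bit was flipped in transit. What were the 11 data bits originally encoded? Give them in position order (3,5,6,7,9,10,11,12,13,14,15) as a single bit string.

01010111110

s1: b1⊕b3⊕b5⊕b7⊕b9⊕b11⊕b13⊕b15 = 0⊕0⊕1⊕1⊕0⊕1⊕1⊕0 = 0
s2: b2⊕b3⊕b6⊕b7⊕b10⊕b11⊕b14⊕b15 = 0⊕0⊕0⊕1⊕1⊕1⊕1⊕0 = 0
s4: b4⊕b5⊕b6⊕b7⊕b12⊕b13⊕b14⊕b15 = 1⊕1⊕0⊕1⊕0⊕1⊕1⊕0 = 1
s8: b8⊕b9⊕b10⊕b11⊕b12⊕b13⊕b14⊕b15 = 1⊕0⊕1⊕1⊕0⊕1⊕1⊕0 = 1
Syndrome (s8...s1) = 1100 → position 12.
Flip bit 12: corrected codeword = 000110110111110
Data bits at positions 3,5,6,7,9,10,11,12,13,14,15: 01010111110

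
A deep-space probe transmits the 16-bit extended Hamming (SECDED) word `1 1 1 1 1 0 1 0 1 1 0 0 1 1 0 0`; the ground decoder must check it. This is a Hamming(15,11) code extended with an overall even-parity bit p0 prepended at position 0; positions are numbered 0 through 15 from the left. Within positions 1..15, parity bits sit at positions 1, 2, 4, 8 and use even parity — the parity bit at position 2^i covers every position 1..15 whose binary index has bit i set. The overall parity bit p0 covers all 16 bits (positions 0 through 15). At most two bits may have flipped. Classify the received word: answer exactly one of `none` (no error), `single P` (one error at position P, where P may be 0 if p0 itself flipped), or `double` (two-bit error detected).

s1: b1⊕b3⊕b5⊕b7⊕b9⊕b11⊕b13⊕b15 = 1⊕1⊕0⊕0⊕1⊕0⊕1⊕0 = 0
s2: b2⊕b3⊕b6⊕b7⊕b10⊕b11⊕b14⊕b15 = 1⊕1⊕1⊕0⊕0⊕0⊕0⊕0 = 1
s4: b4⊕b5⊕b6⊕b7⊕b12⊕b13⊕b14⊕b15 = 1⊕0⊕1⊕0⊕1⊕1⊕0⊕0 = 0
s8: b8⊕b9⊕b10⊕b11⊕b12⊕b13⊕b14⊕b15 = 1⊕1⊕0⊕0⊕1⊕1⊕0⊕0 = 0
Syndrome (s8...s1) = 0010 → position 2.
Overall parity (XOR of all 16 bits, including p0): 1⊕1⊕1⊕1⊕1⊕0⊕1⊕0⊕1⊕1⊕0⊕0⊕1⊕1⊕0⊕0 = 0
Overall=0, syndrome position=2 → double-bit error detected (uncorrectable).

double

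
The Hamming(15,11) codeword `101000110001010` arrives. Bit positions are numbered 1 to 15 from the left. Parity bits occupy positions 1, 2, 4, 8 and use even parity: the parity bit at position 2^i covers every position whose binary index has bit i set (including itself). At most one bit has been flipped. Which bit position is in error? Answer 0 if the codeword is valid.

s1: b1⊕b3⊕b5⊕b7⊕b9⊕b11⊕b13⊕b15 = 1⊕1⊕0⊕1⊕0⊕0⊕0⊕0 = 1
s2: b2⊕b3⊕b6⊕b7⊕b10⊕b11⊕b14⊕b15 = 0⊕1⊕0⊕1⊕0⊕0⊕1⊕0 = 1
s4: b4⊕b5⊕b6⊕b7⊕b12⊕b13⊕b14⊕b15 = 0⊕0⊕0⊕1⊕1⊕0⊕1⊕0 = 1
s8: b8⊕b9⊕b10⊕b11⊕b12⊕b13⊕b14⊕b15 = 1⊕0⊕0⊕0⊕1⊕0⊕1⊕0 = 1
Syndrome (s8...s1) = 1111 → position 15.

15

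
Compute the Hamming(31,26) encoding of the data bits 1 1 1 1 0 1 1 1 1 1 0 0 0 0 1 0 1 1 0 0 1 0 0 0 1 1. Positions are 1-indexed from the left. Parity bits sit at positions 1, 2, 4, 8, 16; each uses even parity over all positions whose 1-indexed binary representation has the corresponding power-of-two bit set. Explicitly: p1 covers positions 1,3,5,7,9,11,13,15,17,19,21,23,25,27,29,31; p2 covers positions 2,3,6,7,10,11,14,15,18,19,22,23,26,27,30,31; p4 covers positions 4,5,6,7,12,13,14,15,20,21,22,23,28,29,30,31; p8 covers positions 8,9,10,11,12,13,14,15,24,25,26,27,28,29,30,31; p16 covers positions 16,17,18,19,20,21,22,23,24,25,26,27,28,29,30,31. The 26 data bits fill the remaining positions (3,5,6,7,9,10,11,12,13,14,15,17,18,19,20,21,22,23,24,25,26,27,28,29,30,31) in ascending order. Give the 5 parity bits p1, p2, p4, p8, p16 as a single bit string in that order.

11100

Place data bits at non-power-of-two positions: b3=1, b5=1, b6=1, b7=1, b9=0, b10=1, b11=1, b12=1, b13=1, b14=1, b15=0, b17=0, b18=0, b19=0, b20=1, b21=0, b22=1, b23=1, b24=0, b25=0, b26=1, b27=0, b28=0, b29=0, b30=1, b31=1.
p1 = XOR of data positions {3,5,7,9,11,13,15,17,19,21,23,25,27,29,31} = 1⊕1⊕1⊕0⊕1⊕1⊕0⊕0⊕0⊕0⊕1⊕0⊕0⊕0⊕1 = 1
p2 = XOR of data positions {3,6,7,10,11,14,15,18,19,22,23,26,27,30,31} = 1⊕1⊕1⊕1⊕1⊕1⊕0⊕0⊕0⊕1⊕1⊕1⊕0⊕1⊕1 = 1
p4 = XOR of data positions {5,6,7,12,13,14,15,20,21,22,23,28,29,30,31} = 1⊕1⊕1⊕1⊕1⊕1⊕0⊕1⊕0⊕1⊕1⊕0⊕0⊕1⊕1 = 1
p8 = XOR of data positions {9,10,11,12,13,14,15,24,25,26,27,28,29,30,31} = 0⊕1⊕1⊕1⊕1⊕1⊕0⊕0⊕0⊕1⊕0⊕0⊕0⊕1⊕1 = 0
p16 = XOR of data positions {17,18,19,20,21,22,23,24,25,26,27,28,29,30,31} = 0⊕0⊕0⊕1⊕0⊕1⊕1⊕0⊕0⊕1⊕0⊕0⊕0⊕1⊕1 = 0
Parity bits p1,p2,p4,p8,p16 = 11100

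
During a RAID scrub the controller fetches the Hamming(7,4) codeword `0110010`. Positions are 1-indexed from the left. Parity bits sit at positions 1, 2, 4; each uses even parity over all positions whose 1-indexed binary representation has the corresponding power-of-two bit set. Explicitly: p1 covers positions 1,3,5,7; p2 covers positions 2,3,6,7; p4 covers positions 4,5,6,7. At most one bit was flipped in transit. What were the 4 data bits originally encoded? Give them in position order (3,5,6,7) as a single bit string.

1011

s1: b1⊕b3⊕b5⊕b7 = 0⊕1⊕0⊕0 = 1
s2: b2⊕b3⊕b6⊕b7 = 1⊕1⊕1⊕0 = 1
s4: b4⊕b5⊕b6⊕b7 = 0⊕0⊕1⊕0 = 1
Syndrome (s4...s1) = 111 → position 7.
Flip bit 7: corrected codeword = 0110011
Data bits at positions 3,5,6,7: 1011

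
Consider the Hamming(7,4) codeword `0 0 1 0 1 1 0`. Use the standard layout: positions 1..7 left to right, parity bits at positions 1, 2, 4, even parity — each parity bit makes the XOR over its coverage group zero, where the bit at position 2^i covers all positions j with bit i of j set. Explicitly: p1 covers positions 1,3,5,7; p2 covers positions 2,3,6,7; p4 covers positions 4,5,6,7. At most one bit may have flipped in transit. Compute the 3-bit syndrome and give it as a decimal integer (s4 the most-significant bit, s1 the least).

0

s1: b1⊕b3⊕b5⊕b7 = 0⊕1⊕1⊕0 = 0
s2: b2⊕b3⊕b6⊕b7 = 0⊕1⊕1⊕0 = 0
s4: b4⊕b5⊕b6⊕b7 = 0⊕1⊕1⊕0 = 0
Syndrome (s4...s1) = 000 → position 0 (no error).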